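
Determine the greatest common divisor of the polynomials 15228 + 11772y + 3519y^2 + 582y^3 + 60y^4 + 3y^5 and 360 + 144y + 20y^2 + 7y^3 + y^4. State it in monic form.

Repeated division with remainder:
  3y^5 + 60y^4 + 582y^3 + 3519y^2 + 11772y + 15228 = (3y + 39)(y^4 + 7y^3 + 20y^2 + 144y + 360) + (249y^3 + 2307y^2 + 5076y + 1188)
  y^4 + 7y^3 + 20y^2 + 144y + 360 = ((1/249)y − 188/20667)(249y^3 + 2307y^2 + 5076y + 1188) + ((141916/6889)y^2 + (1277244/6889)y + 2554488/6889)
  249y^3 + 2307y^2 + 5076y + 1188 = ((1715361/141916)y + 227337/70958)((141916/6889)y^2 + (1277244/6889)y + 2554488/6889) + (0)
Last nonzero remainder: (141916/6889)y^2 + (1277244/6889)y + 2554488/6889. Dividing through by 141916/6889 gives the monic gcd y^2 + 9y + 18.

18 + 9y + y^2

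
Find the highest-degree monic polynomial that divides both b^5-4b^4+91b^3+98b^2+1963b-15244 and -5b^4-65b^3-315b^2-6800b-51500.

b^2-7b+103

By polynomial division,
  b^5-4b^4+91b^3+98b^2+1963b-15244 = (-(1/5)b+17/5)(-5b^4-65b^3-315b^2-6800b-51500) + (249b^3-191b^2+14783b+159856)
  -5b^4-65b^3-315b^2-6800b-51500 = (-(5/249)b-17140/62001)(249b^3-191b^2+14783b+159856) + (-(4399220/62001)b^2+(30794540/62001)b-453119660/62001)
  249b^3-191b^2+14783b+159856 = (-(15438249/4399220)b-24056388/1099805)(-(4399220/62001)b^2+(30794540/62001)b-453119660/62001) + (0)
Last nonzero remainder: -(4399220/62001)b^2+(30794540/62001)b-453119660/62001. Dividing through by -4399220/62001 gives the monic gcd b^2-7b+103.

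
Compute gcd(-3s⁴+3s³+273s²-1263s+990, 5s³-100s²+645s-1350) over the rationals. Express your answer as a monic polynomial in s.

s²-11s+30

Euclidean algorithm in ℚ[s]:
  -3s⁴+3s³+273s²-1263s+990 = (-(3/5)s-57/5)(5s³-100s²+645s-1350) + (-480s²+5280s-14400)
  5s³-100s²+645s-1350 = (-(1/96)s+3/32)(-480s²+5280s-14400) + (0)
Last nonzero remainder: -480s²+5280s-14400. Dividing through by -480 gives the monic gcd s²-11s+30.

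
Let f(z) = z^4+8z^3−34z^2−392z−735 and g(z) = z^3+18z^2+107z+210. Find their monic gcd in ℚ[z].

Euclidean algorithm in ℚ[z]:
  z^4+8z^3−34z^2−392z−735 = (z−10)(z^3+18z^2+107z+210) + (39z^2+468z+1365)
  z^3+18z^2+107z+210 = ((1/39)z+2/13)(39z^2+468z+1365) + (0)
Last nonzero remainder: 39z^2+468z+1365. Dividing through by 39 gives the monic gcd z^2+12z+35.

z^2+12z+35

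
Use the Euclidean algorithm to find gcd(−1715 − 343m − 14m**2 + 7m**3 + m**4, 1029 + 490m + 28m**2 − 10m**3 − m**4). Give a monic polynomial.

−49 + m**2

By polynomial division,
  m**4 + 7m**3 − 14m**2 − 343m − 1715 = (−1)(−m**4 − 10m**3 + 28m**2 + 490m + 1029) + (−3m**3 + 14m**2 + 147m − 686)
  −m**4 − 10m**3 + 28m**2 + 490m + 1029 = ((1/3)m + 44/9)(−3m**3 + 14m**2 + 147m − 686) + (−(805/9)m**2 + 39445/9)
  −3m**3 + 14m**2 + 147m − 686 = ((27/805)m − 18/115)(−(805/9)m**2 + 39445/9) + (0)
Last nonzero remainder: −(805/9)m**2 + 39445/9. Dividing through by −805/9 gives the monic gcd m**2 − 49.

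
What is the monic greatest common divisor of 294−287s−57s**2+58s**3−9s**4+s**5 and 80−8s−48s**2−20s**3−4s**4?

−2+s+s**2

By polynomial division,
  s**5−9s**4+58s**3−57s**2−287s+294 = (−(1/4)s+7/2)(−4s**4−20s**3−48s**2−8s+80) + (116s**3+109s**2−239s+14)
  −4s**4−20s**3−48s**2−8s+80 = (−(1/29)s−471/3364)(116s**3+109s**2−239s+14) + (−(137857/3364)s**2−(137857/3364)s+137857/1682)
  116s**3+109s**2−239s+14 = (−(390224/137857)s+23548/137857)(−(137857/3364)s**2−(137857/3364)s+137857/1682) + (0)
Last nonzero remainder: −(137857/3364)s**2−(137857/3364)s+137857/1682. Dividing through by −137857/3364 gives the monic gcd s**2+s−2.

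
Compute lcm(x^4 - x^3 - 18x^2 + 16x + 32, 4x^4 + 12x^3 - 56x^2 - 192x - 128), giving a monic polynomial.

x^5 + x^4 - 20x^3 - 20x^2 + 64x + 64

Apply the Euclidean algorithm:
  x^4 - x^3 - 18x^2 + 16x + 32 = (1/4)(4x^4 + 12x^3 - 56x^2 - 192x - 128) + (-4x^3 - 4x^2 + 64x + 64)
  4x^4 + 12x^3 - 56x^2 - 192x - 128 = (-x - 2)(-4x^3 - 4x^2 + 64x + 64) + (0)
Last nonzero remainder: -4x^3 - 4x^2 + 64x + 64. Dividing through by -4 gives the monic gcd x^3 + x^2 - 16x - 16.
Then lcm(f, g) = f·g / gcd(f, g); expanding and making the result monic gives the answer.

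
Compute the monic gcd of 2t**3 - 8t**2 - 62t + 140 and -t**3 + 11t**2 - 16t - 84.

t - 7

Euclidean algorithm in ℚ[t]:
  2t**3 - 8t**2 - 62t + 140 = (-2)(-t**3 + 11t**2 - 16t - 84) + (14t**2 - 94t - 28)
  -t**3 + 11t**2 - 16t - 84 = (-(1/14)t + 15/49)(14t**2 - 94t - 28) + ((528/49)t - 528/7)
  14t**2 - 94t - 28 = ((343/264)t + 49/132)((528/49)t - 528/7) + (0)
Last nonzero remainder: (528/49)t - 528/7. Dividing through by 528/49 gives the monic gcd t - 7.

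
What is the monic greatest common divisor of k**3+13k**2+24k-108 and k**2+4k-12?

Apply the Euclidean algorithm:
  k**3+13k**2+24k-108 = (k+9)(k**2+4k-12) + (0)
The last nonzero remainder k**2+4k-12 is already monic.

k**2+4k-12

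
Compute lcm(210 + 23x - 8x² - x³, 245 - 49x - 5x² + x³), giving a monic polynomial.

Repeated division with remainder:
  -x³ - 8x² + 23x + 210 = (-1)(x³ - 5x² - 49x + 245) + (-13x² - 26x + 455)
  x³ - 5x² - 49x + 245 = (-(1/13)x + 7/13)(-13x² - 26x + 455) + (0)
Last nonzero remainder: -13x² - 26x + 455. Dividing through by -13 gives the monic gcd x² + 2x - 35.
Then lcm(f, g) = f·g / gcd(f, g); expanding and making the result monic gives the answer.

1470 - 49x - 79x² + x³ + x⁴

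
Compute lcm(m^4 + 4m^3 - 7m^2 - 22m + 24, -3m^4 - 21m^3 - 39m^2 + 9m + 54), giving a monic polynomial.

m^6 + 9m^5 + 19m^4 - 33m^3 - 128m^2 - 12m + 144

Euclidean algorithm in ℚ[m]:
  m^4 + 4m^3 - 7m^2 - 22m + 24 = (-1/3)(-3m^4 - 21m^3 - 39m^2 + 9m + 54) + (-3m^3 - 20m^2 - 19m + 42)
  -3m^4 - 21m^3 - 39m^2 + 9m + 54 = (m + 1/3)(-3m^3 - 20m^2 - 19m + 42) + (-(40/3)m^2 - (80/3)m + 40)
  -3m^3 - 20m^2 - 19m + 42 = ((9/40)m + 21/20)(-(40/3)m^2 - (80/3)m + 40) + (0)
Last nonzero remainder: -(40/3)m^2 - (80/3)m + 40. Dividing through by -40/3 gives the monic gcd m^2 + 2m - 3.
Then lcm(f, g) = f·g / gcd(f, g); expanding and making the result monic gives the answer.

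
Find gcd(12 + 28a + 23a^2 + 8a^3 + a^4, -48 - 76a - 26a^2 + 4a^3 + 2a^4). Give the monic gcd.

6 + 11a + 6a^2 + a^3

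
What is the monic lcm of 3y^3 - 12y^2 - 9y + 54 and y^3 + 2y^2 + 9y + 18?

y^5 - 4y^4 + 6y^3 - 18y^2 - 27y + 162

By polynomial division,
  3y^3 - 12y^2 - 9y + 54 = (3)(y^3 + 2y^2 + 9y + 18) + (-18y^2 - 36y)
  y^3 + 2y^2 + 9y + 18 = (-(1/18)y)(-18y^2 - 36y) + (9y + 18)
  -18y^2 - 36y = (-2y)(9y + 18) + (0)
Last nonzero remainder: 9y + 18. Dividing through by 9 gives the monic gcd y + 2.
Then lcm(f, g) = f·g / gcd(f, g); expanding and making the result monic gives the answer.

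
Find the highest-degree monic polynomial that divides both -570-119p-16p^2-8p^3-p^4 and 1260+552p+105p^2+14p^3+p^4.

30+11p+p^2

Euclidean algorithm in ℚ[p]:
  -p^4-8p^3-16p^2-119p-570 = (-1)(p^4+14p^3+105p^2+552p+1260) + (6p^3+89p^2+433p+690)
  p^4+14p^3+105p^2+552p+1260 = ((1/6)p-5/36)(6p^3+89p^2+433p+690) + ((1627/36)p^2+(17897/36)p+8135/6)
  6p^3+89p^2+433p+690 = ((216/1627)p+828/1627)((1627/36)p^2+(17897/36)p+8135/6) + (0)
Last nonzero remainder: (1627/36)p^2+(17897/36)p+8135/6. Dividing through by 1627/36 gives the monic gcd p^2+11p+30.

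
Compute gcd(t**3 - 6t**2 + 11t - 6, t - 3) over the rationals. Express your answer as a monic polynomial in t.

t - 3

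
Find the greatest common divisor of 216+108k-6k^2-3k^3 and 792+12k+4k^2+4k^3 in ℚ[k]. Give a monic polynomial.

Euclidean algorithm in ℚ[k]:
  -3k^3-6k^2+108k+216 = (-3/4)(4k^3+4k^2+12k+792) + (-3k^2+117k+810)
  4k^3+4k^2+12k+792 = (-(4/3)k-160/3)(-3k^2+117k+810) + (7332k+43992)
  -3k^2+117k+810 = (-(1/2444)k+45/2444)(7332k+43992) + (0)
Last nonzero remainder: 7332k+43992. Dividing through by 7332 gives the monic gcd k+6.

6+k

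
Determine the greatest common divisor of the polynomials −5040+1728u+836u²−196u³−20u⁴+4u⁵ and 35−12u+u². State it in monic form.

35−12u+u²

Apply the Euclidean algorithm:
  4u⁵−20u⁴−196u³+836u²+1728u−5040 = (4u³+28u²−144)(u²−12u+35) + (0)
The last nonzero remainder u²−12u+35 is already monic.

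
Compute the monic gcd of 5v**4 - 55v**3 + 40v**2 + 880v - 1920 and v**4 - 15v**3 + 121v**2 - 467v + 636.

Repeated division with remainder:
  5v**4 - 55v**3 + 40v**2 + 880v - 1920 = (5)(v**4 - 15v**3 + 121v**2 - 467v + 636) + (20v**3 - 565v**2 + 3215v - 5100)
  v**4 - 15v**3 + 121v**2 - 467v + 636 = ((1/20)v + 53/80)(20v**3 - 565v**2 + 3215v - 5100) + ((5353/16)v**2 - (37471/16)v + 16059/4)
  20v**3 - 565v**2 + 3215v - 5100 = ((320/5353)v - 6800/5353)((5353/16)v**2 - (37471/16)v + 16059/4) + (0)
Last nonzero remainder: (5353/16)v**2 - (37471/16)v + 16059/4. Dividing through by 5353/16 gives the monic gcd v**2 - 7v + 12.

v**2 - 7v + 12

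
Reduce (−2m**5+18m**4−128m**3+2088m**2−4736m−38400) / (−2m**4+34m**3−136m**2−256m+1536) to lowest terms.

(m**2+4m+100)/(m−4)

Euclidean algorithm in ℚ[m]:
  −2m**5+18m**4−128m**3+2088m**2−4736m−38400 = (m+8)(−2m**4+34m**3−136m**2−256m+1536) + (−264m**3+3432m**2−4224m−50688)
  −2m**4+34m**3−136m**2−256m+1536 = ((1/132)m−1/33)(−264m**3+3432m**2−4224m−50688) + (0)
Last nonzero remainder: −264m**3+3432m**2−4224m−50688. Dividing through by −264 gives the monic gcd m**3−13m**2+16m+192.
Cancel m**3−13m**2+16m+192 from numerator and denominator to get the reduced form.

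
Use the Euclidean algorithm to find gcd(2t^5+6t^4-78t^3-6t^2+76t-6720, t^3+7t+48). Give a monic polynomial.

Apply the Euclidean algorithm:
  2t^5+6t^4-78t^3-6t^2+76t-6720 = (2t^2+6t-92)(t^3+7t+48) + (-144t^2+432t-2304)
  t^3+7t+48 = (-(1/144)t-1/48)(-144t^2+432t-2304) + (0)
Last nonzero remainder: -144t^2+432t-2304. Dividing through by -144 gives the monic gcd t^2-3t+16.

t^2-3t+16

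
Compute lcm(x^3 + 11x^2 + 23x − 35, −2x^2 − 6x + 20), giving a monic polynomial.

x^4 + 9x^3 + x^2 − 81x + 70

Euclidean algorithm in ℚ[x]:
  x^3 + 11x^2 + 23x − 35 = (−(1/2)x − 4)(−2x^2 − 6x + 20) + (9x + 45)
  −2x^2 − 6x + 20 = (−(2/9)x + 4/9)(9x + 45) + (0)
Last nonzero remainder: 9x + 45. Dividing through by 9 gives the monic gcd x + 5.
Then lcm(f, g) = f·g / gcd(f, g); expanding and making the result monic gives the answer.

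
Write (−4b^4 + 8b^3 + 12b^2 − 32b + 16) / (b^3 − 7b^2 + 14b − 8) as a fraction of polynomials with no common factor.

(−4b^2 − 4b + 8)/(b − 4)

Repeated division with remainder:
  −4b^4 + 8b^3 + 12b^2 − 32b + 16 = (−4b − 20)(b^3 − 7b^2 + 14b − 8) + (−72b^2 + 216b − 144)
  b^3 − 7b^2 + 14b − 8 = (−(1/72)b + 1/18)(−72b^2 + 216b − 144) + (0)
Last nonzero remainder: −72b^2 + 216b − 144. Dividing through by −72 gives the monic gcd b^2 − 3b + 2.
Cancel b^2 − 3b + 2 from numerator and denominator to get the reduced form.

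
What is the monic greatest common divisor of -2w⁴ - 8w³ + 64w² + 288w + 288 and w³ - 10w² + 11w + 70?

By polynomial division,
  -2w⁴ - 8w³ + 64w² + 288w + 288 = (-2w - 28)(w³ - 10w² + 11w + 70) + (-194w² + 736w + 2248)
  w³ - 10w² + 11w + 70 = (-(1/194)w + 301/9409)(-194w² + 736w + 2248) + (-(9009/9409)w - 18018/9409)
  -194w² + 736w + 2248 = ((1825346/9009)w - 10575716/9009)(-(9009/9409)w - 18018/9409) + (0)
Last nonzero remainder: -(9009/9409)w - 18018/9409. Dividing through by -9009/9409 gives the monic gcd w + 2.

w + 2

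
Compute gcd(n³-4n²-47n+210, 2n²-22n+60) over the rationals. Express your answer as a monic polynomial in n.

By polynomial division,
  n³-4n²-47n+210 = ((1/2)n+7/2)(2n²-22n+60) + (0)
Last nonzero remainder: 2n²-22n+60. Dividing through by 2 gives the monic gcd n²-11n+30.

n²-11n+30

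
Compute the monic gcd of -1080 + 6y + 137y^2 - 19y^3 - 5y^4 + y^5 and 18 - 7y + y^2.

By polynomial division,
  y^5 - 5y^4 - 19y^3 + 137y^2 + 6y - 1080 = (y^3 + 2y^2 - 23y - 60)(y^2 - 7y + 18) + (0)
The last nonzero remainder y^2 - 7y + 18 is already monic.

18 - 7y + y^2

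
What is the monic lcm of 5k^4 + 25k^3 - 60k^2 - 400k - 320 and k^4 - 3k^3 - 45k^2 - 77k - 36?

Euclidean algorithm in ℚ[k]:
  5k^4 + 25k^3 - 60k^2 - 400k - 320 = (5)(k^4 - 3k^3 - 45k^2 - 77k - 36) + (40k^3 + 165k^2 - 15k - 140)
  k^4 - 3k^3 - 45k^2 - 77k - 36 = ((1/40)k - 57/320)(40k^3 + 165k^2 - 15k - 140) + (-(975/64)k^2 - (4875/64)k - 975/16)
  40k^3 + 165k^2 - 15k - 140 = (-(512/195)k + 448/195)(-(975/64)k^2 - (4875/64)k - 975/16) + (0)
Last nonzero remainder: -(975/64)k^2 - (4875/64)k - 975/16. Dividing through by -975/64 gives the monic gcd k^2 + 5k + 4.
Then lcm(f, g) = f·g / gcd(f, g); expanding and making the result monic gives the answer.

k^6 - 3k^5 - 61k^4 - 29k^3 + 684k^2 + 1232k + 576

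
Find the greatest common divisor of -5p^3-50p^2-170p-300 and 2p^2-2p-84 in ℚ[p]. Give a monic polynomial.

p+6

Euclidean algorithm in ℚ[p]:
  -5p^3-50p^2-170p-300 = (-(5/2)p-55/2)(2p^2-2p-84) + (-435p-2610)
  2p^2-2p-84 = (-(2/435)p+14/435)(-435p-2610) + (0)
Last nonzero remainder: -435p-2610. Dividing through by -435 gives the monic gcd p+6.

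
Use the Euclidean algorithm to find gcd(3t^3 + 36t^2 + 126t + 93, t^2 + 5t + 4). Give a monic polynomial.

t + 1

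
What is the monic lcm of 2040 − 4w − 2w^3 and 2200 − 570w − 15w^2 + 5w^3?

44880 − 7228w − 1006w^2 − 42w^3 + 7w^4 + w^5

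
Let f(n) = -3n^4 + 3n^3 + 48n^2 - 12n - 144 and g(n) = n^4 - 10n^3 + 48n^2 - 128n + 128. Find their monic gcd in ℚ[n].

n^2 - 6n + 8

Euclidean algorithm in ℚ[n]:
  -3n^4 + 3n^3 + 48n^2 - 12n - 144 = (-3)(n^4 - 10n^3 + 48n^2 - 128n + 128) + (-27n^3 + 192n^2 - 396n + 240)
  n^4 - 10n^3 + 48n^2 - 128n + 128 = (-(1/27)n + 26/243)(-27n^3 + 192n^2 - 396n + 240) + ((1036/81)n^2 - (2072/27)n + 8288/81)
  -27n^3 + 192n^2 - 396n + 240 = (-(2187/1036)n + 1215/518)((1036/81)n^2 - (2072/27)n + 8288/81) + (0)
Last nonzero remainder: (1036/81)n^2 - (2072/27)n + 8288/81. Dividing through by 1036/81 gives the monic gcd n^2 - 6n + 8.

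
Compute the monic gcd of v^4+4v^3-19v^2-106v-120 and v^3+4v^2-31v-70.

v^2-3v-10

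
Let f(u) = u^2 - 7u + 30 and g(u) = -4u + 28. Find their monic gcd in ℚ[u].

Repeated division with remainder:
  u^2 - 7u + 30 = (-(1/4)u)(-4u + 28) + (30)
  -4u + 28 = (-(2/15)u + 14/15)(30) + (0)
The last nonzero remainder is the constant 30, so the polynomials are coprime and gcd = 1.

1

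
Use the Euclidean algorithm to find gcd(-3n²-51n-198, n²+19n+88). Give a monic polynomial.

n+11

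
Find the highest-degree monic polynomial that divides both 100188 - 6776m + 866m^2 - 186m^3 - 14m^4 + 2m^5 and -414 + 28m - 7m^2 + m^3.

-414 + 28m - 7m^2 + m^3

Euclidean algorithm in ℚ[m]:
  2m^5 - 14m^4 - 186m^3 + 866m^2 - 6776m + 100188 = (2m^2 - 242)(m^3 - 7m^2 + 28m - 414) + (0)
The last nonzero remainder m^3 - 7m^2 + 28m - 414 is already monic.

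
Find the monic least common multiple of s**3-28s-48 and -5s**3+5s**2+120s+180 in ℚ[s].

s**4+3s**3-28s**2-132s-144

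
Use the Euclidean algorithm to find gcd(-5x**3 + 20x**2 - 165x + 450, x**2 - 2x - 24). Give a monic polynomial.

Apply the Euclidean algorithm:
  -5x**3 + 20x**2 - 165x + 450 = (-5x + 10)(x**2 - 2x - 24) + (-265x + 690)
  x**2 - 2x - 24 = (-(1/265)x - 32/14045)(-265x + 690) + (-63000/2809)
  -265x + 690 = ((148877/12600)x - 64607/2100)(-63000/2809) + (0)
The last nonzero remainder is the constant -63000/2809, so the polynomials are coprime and gcd = 1.

1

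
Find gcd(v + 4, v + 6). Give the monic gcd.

1

By polynomial division,
  v + 4 = (v + 6) + (−2)
  v + 6 = (−(1/2)v − 3)(−2) + (0)
The last nonzero remainder is the constant −2, so the polynomials are coprime and gcd = 1.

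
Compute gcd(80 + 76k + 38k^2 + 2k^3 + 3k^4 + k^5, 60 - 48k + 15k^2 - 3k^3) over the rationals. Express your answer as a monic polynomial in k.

By polynomial division,
  k^5 + 3k^4 + 2k^3 + 38k^2 + 76k + 80 = (-(1/3)k^2 - (8/3)k - 26/3)(-3k^3 + 15k^2 - 48k + 60) + (60k^2 - 180k + 600)
  -3k^3 + 15k^2 - 48k + 60 = (-(1/20)k + 1/10)(60k^2 - 180k + 600) + (0)
Last nonzero remainder: 60k^2 - 180k + 600. Dividing through by 60 gives the monic gcd k^2 - 3k + 10.

10 - 3k + k^2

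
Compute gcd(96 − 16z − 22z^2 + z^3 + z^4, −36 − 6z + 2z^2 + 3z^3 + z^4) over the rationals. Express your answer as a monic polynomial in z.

Apply the Euclidean algorithm:
  z^4 + z^3 − 22z^2 − 16z + 96 = (z^4 + 3z^3 + 2z^2 − 6z − 36) + (−2z^3 − 24z^2 − 10z + 132)
  z^4 + 3z^3 + 2z^2 − 6z − 36 = (−(1/2)z + 9/2)(−2z^3 − 24z^2 − 10z + 132) + (105z^2 + 105z − 630)
  −2z^3 − 24z^2 − 10z + 132 = (−(2/105)z − 22/105)(105z^2 + 105z − 630) + (0)
Last nonzero remainder: 105z^2 + 105z − 630. Dividing through by 105 gives the monic gcd z^2 + z − 6.

−6 + z + z^2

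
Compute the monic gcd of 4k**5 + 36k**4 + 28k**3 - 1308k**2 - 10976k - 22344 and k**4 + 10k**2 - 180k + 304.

k**2 + 6k + 38

Repeated division with remainder:
  4k**5 + 36k**4 + 28k**3 - 1308k**2 - 10976k - 22344 = (4k + 36)(k**4 + 10k**2 - 180k + 304) + (-12k**3 - 948k**2 - 5712k - 33288)
  k**4 + 10k**2 - 180k + 304 = (-(1/12)k + 79/12)(-12k**3 - 948k**2 - 5712k - 33288) + (5775k**2 + 34650k + 219450)
  -12k**3 - 948k**2 - 5712k - 33288 = (-(4/1925)k - 292/1925)(5775k**2 + 34650k + 219450) + (0)
Last nonzero remainder: 5775k**2 + 34650k + 219450. Dividing through by 5775 gives the monic gcd k**2 + 6k + 38.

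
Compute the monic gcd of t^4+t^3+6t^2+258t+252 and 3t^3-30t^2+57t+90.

Repeated division with remainder:
  t^4+t^3+6t^2+258t+252 = ((1/3)t+11/3)(3t^3-30t^2+57t+90) + (97t^2+19t-78)
  3t^3-30t^2+57t+90 = ((3/97)t-2967/9409)(97t^2+19t-78) + ((615384/9409)t+615384/9409)
  97t^2+19t-78 = ((912673/615384)t-122317/102564)((615384/9409)t+615384/9409) + (0)
Last nonzero remainder: (615384/9409)t+615384/9409. Dividing through by 615384/9409 gives the monic gcd t+1.

t+1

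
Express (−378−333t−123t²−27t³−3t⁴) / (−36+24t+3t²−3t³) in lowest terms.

(42+23t+6t²+t³)/(4−4t+t²)

Repeated division with remainder:
  −3t⁴−27t³−123t²−333t−378 = (t+10)(−3t³+3t²+24t−36) + (−177t²−537t−18)
  −3t³+3t²+24t−36 = ((1/59)t−238/3481)(−177t²−537t−18) + (−(43200/3481)t−129600/3481)
  −177t²−537t−18 = ((205379/14400)t+3481/7200)(−(43200/3481)t−129600/3481) + (0)
Last nonzero remainder: −(43200/3481)t−129600/3481. Dividing through by −43200/3481 gives the monic gcd t+3.
Cancel t+3 from numerator and denominator to get the reduced form.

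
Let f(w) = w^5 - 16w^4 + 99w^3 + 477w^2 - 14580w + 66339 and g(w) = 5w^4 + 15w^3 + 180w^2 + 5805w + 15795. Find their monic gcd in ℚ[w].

w^3 + 36w + 1053

Repeated division with remainder:
  w^5 - 16w^4 + 99w^3 + 477w^2 - 14580w + 66339 = ((1/5)w - 19/5)(5w^4 + 15w^3 + 180w^2 + 5805w + 15795) + (120w^3 + 4320w + 126360)
  5w^4 + 15w^3 + 180w^2 + 5805w + 15795 = ((1/24)w + 1/8)(120w^3 + 4320w + 126360) + (0)
Last nonzero remainder: 120w^3 + 4320w + 126360. Dividing through by 120 gives the monic gcd w^3 + 36w + 1053.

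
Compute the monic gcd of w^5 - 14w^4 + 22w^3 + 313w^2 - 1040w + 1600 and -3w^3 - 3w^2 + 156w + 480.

w^2 - 3w - 40

Apply the Euclidean algorithm:
  w^5 - 14w^4 + 22w^3 + 313w^2 - 1040w + 1600 = (-(1/3)w^2 + 5w - 89/3)(-3w^3 - 3w^2 + 156w + 480) + (-396w^2 + 1188w + 15840)
  -3w^3 - 3w^2 + 156w + 480 = ((1/132)w + 1/33)(-396w^2 + 1188w + 15840) + (0)
Last nonzero remainder: -396w^2 + 1188w + 15840. Dividing through by -396 gives the monic gcd w^2 - 3w - 40.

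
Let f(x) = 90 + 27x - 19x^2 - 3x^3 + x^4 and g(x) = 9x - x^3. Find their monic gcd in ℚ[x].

-9 + x^2

Apply the Euclidean algorithm:
  x^4 - 3x^3 - 19x^2 + 27x + 90 = (-x + 3)(-x^3 + 9x) + (-10x^2 + 90)
  -x^3 + 9x = ((1/10)x)(-10x^2 + 90) + (0)
Last nonzero remainder: -10x^2 + 90. Dividing through by -10 gives the monic gcd x^2 - 9.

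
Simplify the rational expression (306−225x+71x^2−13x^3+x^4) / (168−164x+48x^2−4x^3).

(102−41x+10x^2−x^3)/(56−36x+4x^2)

Repeated division with remainder:
  x^4−13x^3+71x^2−225x+306 = (−(1/4)x+1/4)(−4x^3+48x^2−164x+168) + (18x^2−142x+264)
  −4x^3+48x^2−164x+168 = (−(2/9)x+74/81)(18x^2−142x+264) + ((1976/81)x−1976/27)
  18x^2−142x+264 = ((729/988)x−891/247)((1976/81)x−1976/27) + (0)
Last nonzero remainder: (1976/81)x−1976/27. Dividing through by 1976/81 gives the monic gcd x−3.
Cancel x−3 from numerator and denominator to get the reduced form.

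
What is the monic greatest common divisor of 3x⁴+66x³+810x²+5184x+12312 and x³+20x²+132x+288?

Euclidean algorithm in ℚ[x]:
  3x⁴+66x³+810x²+5184x+12312 = (3x+6)(x³+20x²+132x+288) + (294x²+3528x+10584)
  x³+20x²+132x+288 = ((1/294)x+4/147)(294x²+3528x+10584) + (0)
Last nonzero remainder: 294x²+3528x+10584. Dividing through by 294 gives the monic gcd x²+12x+36.

x²+12x+36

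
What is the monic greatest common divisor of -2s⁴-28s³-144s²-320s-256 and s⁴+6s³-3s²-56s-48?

By polynomial division,
  -2s⁴-28s³-144s²-320s-256 = (-2)(s⁴+6s³-3s²-56s-48) + (-16s³-150s²-432s-352)
  s⁴+6s³-3s²-56s-48 = (-(1/16)s+27/128)(-16s³-150s²-432s-352) + ((105/64)s²+(105/8)s+105/4)
  -16s³-150s²-432s-352 = (-(1024/105)s-1408/105)((105/64)s²+(105/8)s+105/4) + (0)
Last nonzero remainder: (105/64)s²+(105/8)s+105/4. Dividing through by 105/64 gives the monic gcd s²+8s+16.

s²+8s+16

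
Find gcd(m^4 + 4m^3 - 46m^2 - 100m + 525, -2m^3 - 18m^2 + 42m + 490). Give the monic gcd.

m^2 + 2m - 35

Apply the Euclidean algorithm:
  m^4 + 4m^3 - 46m^2 - 100m + 525 = (-(1/2)m + 5/2)(-2m^3 - 18m^2 + 42m + 490) + (20m^2 + 40m - 700)
  -2m^3 - 18m^2 + 42m + 490 = (-(1/10)m - 7/10)(20m^2 + 40m - 700) + (0)
Last nonzero remainder: 20m^2 + 40m - 700. Dividing through by 20 gives the monic gcd m^2 + 2m - 35.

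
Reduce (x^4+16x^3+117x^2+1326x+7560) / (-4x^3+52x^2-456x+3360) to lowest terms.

(-x^2-19x-90)/(4x-40)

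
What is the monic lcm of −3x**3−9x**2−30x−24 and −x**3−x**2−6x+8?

x**4+2x**3+7x**2−2x−8

Repeated division with remainder:
  −3x**3−9x**2−30x−24 = (3)(−x**3−x**2−6x+8) + (−6x**2−12x−48)
  −x**3−x**2−6x+8 = ((1/6)x−1/6)(−6x**2−12x−48) + (0)
Last nonzero remainder: −6x**2−12x−48. Dividing through by −6 gives the monic gcd x**2+2x+8.
Then lcm(f, g) = f·g / gcd(f, g); expanding and making the result monic gives the answer.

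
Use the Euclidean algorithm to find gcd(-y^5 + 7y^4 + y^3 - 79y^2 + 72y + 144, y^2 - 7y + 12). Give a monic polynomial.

Apply the Euclidean algorithm:
  -y^5 + 7y^4 + y^3 - 79y^2 + 72y + 144 = (-y^3 + 13y + 12)(y^2 - 7y + 12) + (0)
The last nonzero remainder y^2 - 7y + 12 is already monic.

y^2 - 7y + 12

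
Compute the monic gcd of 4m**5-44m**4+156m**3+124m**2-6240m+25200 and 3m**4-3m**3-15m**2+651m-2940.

Repeated division with remainder:
  4m**5-44m**4+156m**3+124m**2-6240m+25200 = ((4/3)m-40/3)(3m**4-3m**3-15m**2+651m-2940) + (136m**3-944m**2+6360m-14000)
  3m**4-3m**3-15m**2+651m-2940 = ((3/136)m+303/2312)(136m**3-944m**2+6360m-14000) + (-(9126/289)m**2+(36504/289)m-319410/289)
  136m**3-944m**2+6360m-14000 = (-(19652/4563)m+57800/4563)(-(9126/289)m**2+(36504/289)m-319410/289) + (0)
Last nonzero remainder: -(9126/289)m**2+(36504/289)m-319410/289. Dividing through by -9126/289 gives the monic gcd m**2-4m+35.

m**2-4m+35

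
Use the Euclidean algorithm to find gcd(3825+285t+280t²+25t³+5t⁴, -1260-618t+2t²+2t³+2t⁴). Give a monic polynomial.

By polynomial division,
  5t⁴+25t³+280t²+285t+3825 = (5/2)(2t⁴+2t³+2t²-618t-1260) + (20t³+275t²+1830t+6975)
  2t⁴+2t³+2t²-618t-1260 = ((1/10)t-51/40)(20t³+275t²+1830t+6975) + ((1357/8)t²+(4071/4)t+61065/8)
  20t³+275t²+1830t+6975 = ((160/1357)t+1240/1357)((1357/8)t²+(4071/4)t+61065/8) + (0)
Last nonzero remainder: (1357/8)t²+(4071/4)t+61065/8. Dividing through by 1357/8 gives the monic gcd t²+6t+45.

45+6t+t²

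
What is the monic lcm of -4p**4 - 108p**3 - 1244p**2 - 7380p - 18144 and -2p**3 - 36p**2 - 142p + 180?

By polynomial division,
  -4p**4 - 108p**3 - 1244p**2 - 7380p - 18144 = (2p + 18)(-2p**3 - 36p**2 - 142p + 180) + (-312p**2 - 5184p - 21384)
  -2p**3 - 36p**2 - 142p + 180 = ((1/156)p + 3/338)(-312p**2 - 5184p - 21384) + ((6944/169)p + 62496/169)
  -312p**2 - 5184p - 21384 = (-(6591/868)p - 50193/868)((6944/169)p + 62496/169) + (0)
Last nonzero remainder: (6944/169)p + 62496/169. Dividing through by 6944/169 gives the monic gcd p + 9.
Then lcm(f, g) = f·g / gcd(f, g); expanding and making the result monic gives the answer.

p**6 + 36p**5 + 544p**4 + 4374p**3 + 18031p**2 + 22374p - 45360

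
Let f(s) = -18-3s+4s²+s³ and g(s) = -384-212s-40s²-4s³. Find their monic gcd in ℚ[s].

3+s

Euclidean algorithm in ℚ[s]:
  s³+4s²-3s-18 = (-1/4)(-4s³-40s²-212s-384) + (-6s²-56s-114)
  -4s³-40s²-212s-384 = ((2/3)s+4/9)(-6s²-56s-114) + (-(1000/9)s-1000/3)
  -6s²-56s-114 = ((27/500)s+171/500)(-(1000/9)s-1000/3) + (0)
Last nonzero remainder: -(1000/9)s-1000/3. Dividing through by -1000/9 gives the monic gcd s+3.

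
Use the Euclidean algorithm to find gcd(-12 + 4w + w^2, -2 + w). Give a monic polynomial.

-2 + w

Apply the Euclidean algorithm:
  w^2 + 4w - 12 = (w + 6)(w - 2) + (0)
The last nonzero remainder w - 2 is already monic.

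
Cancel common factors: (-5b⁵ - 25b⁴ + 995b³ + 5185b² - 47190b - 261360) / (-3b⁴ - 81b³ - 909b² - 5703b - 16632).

(5b³ - 70b² - 105b + 2970)/(3b² + 24b + 189)

By polynomial division,
  -5b⁵ - 25b⁴ + 995b³ + 5185b² - 47190b - 261360 = ((5/3)b - 110/3)(-3b⁴ - 81b³ - 909b² - 5703b - 16632) + (-460b³ - 18640b² - 228580b - 871200)
  -3b⁴ - 81b³ - 909b² - 5703b - 16632 = ((3/460)b - 933/10580)(-460b³ - 18640b² - 228580b - 871200) + (-(561816/529)b² - (10674504/529)b - 49439808/529)
  -460b³ - 18640b² - 228580b - 871200 = ((60835/140454)b + 145475/15606)(-(561816/529)b² - (10674504/529)b - 49439808/529) + (0)
Last nonzero remainder: -(561816/529)b² - (10674504/529)b - 49439808/529. Dividing through by -561816/529 gives the monic gcd b² + 19b + 88.
Cancel b² + 19b + 88 from numerator and denominator to get the reduced form.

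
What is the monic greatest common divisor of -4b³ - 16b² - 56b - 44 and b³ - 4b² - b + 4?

Apply the Euclidean algorithm:
  -4b³ - 16b² - 56b - 44 = (-4)(b³ - 4b² - b + 4) + (-32b² - 60b - 28)
  b³ - 4b² - b + 4 = (-(1/32)b + 47/256)(-32b² - 60b - 28) + ((585/64)b + 585/64)
  -32b² - 60b - 28 = (-(2048/585)b - 1792/585)((585/64)b + 585/64) + (0)
Last nonzero remainder: (585/64)b + 585/64. Dividing through by 585/64 gives the monic gcd b + 1.

b + 1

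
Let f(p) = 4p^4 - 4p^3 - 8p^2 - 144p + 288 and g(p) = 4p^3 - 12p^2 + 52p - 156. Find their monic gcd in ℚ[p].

Repeated division with remainder:
  4p^4 - 4p^3 - 8p^2 - 144p + 288 = (p + 2)(4p^3 - 12p^2 + 52p - 156) + (-36p^2 - 92p + 600)
  4p^3 - 12p^2 + 52p - 156 = (-(1/9)p + 50/81)(-36p^2 - 92p + 600) + ((14212/81)p - 14212/27)
  -36p^2 - 92p + 600 = (-(729/3553)p - 4050/3553)((14212/81)p - 14212/27) + (0)
Last nonzero remainder: (14212/81)p - 14212/27. Dividing through by 14212/81 gives the monic gcd p - 3.

p - 3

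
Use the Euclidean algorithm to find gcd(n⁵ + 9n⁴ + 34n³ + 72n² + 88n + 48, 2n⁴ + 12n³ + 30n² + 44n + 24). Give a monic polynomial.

n³ + 5n² + 10n + 12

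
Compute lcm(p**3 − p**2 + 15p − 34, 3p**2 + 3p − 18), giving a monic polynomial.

Euclidean algorithm in ℚ[p]:
  p**3 − p**2 + 15p − 34 = ((1/3)p − 2/3)(3p**2 + 3p − 18) + (23p − 46)
  3p**2 + 3p − 18 = ((3/23)p + 9/23)(23p − 46) + (0)
Last nonzero remainder: 23p − 46. Dividing through by 23 gives the monic gcd p − 2.
Then lcm(f, g) = f·g / gcd(f, g); expanding and making the result monic gives the answer.

p**4 + 2p**3 + 12p**2 + 11p − 102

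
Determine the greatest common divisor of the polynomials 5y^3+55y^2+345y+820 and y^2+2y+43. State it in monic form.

By polynomial division,
  5y^3+55y^2+345y+820 = (5y+45)(y^2+2y+43) + (40y-1115)
  y^2+2y+43 = ((1/40)y+239/320)(40y-1115) + (56049/64)
  40y-1115 = ((2560/56049)y-71360/56049)(56049/64) + (0)
The last nonzero remainder is the constant 56049/64, so the polynomials are coprime and gcd = 1.

1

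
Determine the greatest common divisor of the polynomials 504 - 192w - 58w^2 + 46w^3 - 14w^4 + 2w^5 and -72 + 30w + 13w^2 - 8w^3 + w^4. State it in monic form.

18 - 3w - 4w^2 + w^3

Apply the Euclidean algorithm:
  2w^5 - 14w^4 + 46w^3 - 58w^2 - 192w + 504 = (2w + 2)(w^4 - 8w^3 + 13w^2 + 30w - 72) + (36w^3 - 144w^2 - 108w + 648)
  w^4 - 8w^3 + 13w^2 + 30w - 72 = ((1/36)w - 1/9)(36w^3 - 144w^2 - 108w + 648) + (0)
Last nonzero remainder: 36w^3 - 144w^2 - 108w + 648. Dividing through by 36 gives the monic gcd w^3 - 4w^2 - 3w + 18.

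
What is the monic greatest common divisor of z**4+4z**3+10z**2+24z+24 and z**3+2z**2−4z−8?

By polynomial division,
  z**4+4z**3+10z**2+24z+24 = (z+2)(z**3+2z**2−4z−8) + (10z**2+40z+40)
  z**3+2z**2−4z−8 = ((1/10)z−1/5)(10z**2+40z+40) + (0)
Last nonzero remainder: 10z**2+40z+40. Dividing through by 10 gives the monic gcd z**2+4z+4.

z**2+4z+4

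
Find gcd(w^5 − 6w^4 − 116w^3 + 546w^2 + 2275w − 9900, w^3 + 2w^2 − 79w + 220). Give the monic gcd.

Repeated division with remainder:
  w^5 − 6w^4 − 116w^3 + 546w^2 + 2275w − 9900 = (w^2 − 8w − 21)(w^3 + 2w^2 − 79w + 220) + (−264w^2 + 2376w − 5280)
  w^3 + 2w^2 − 79w + 220 = (−(1/264)w − 1/24)(−264w^2 + 2376w − 5280) + (0)
Last nonzero remainder: −264w^2 + 2376w − 5280. Dividing through by −264 gives the monic gcd w^2 − 9w + 20.

w^2 − 9w + 20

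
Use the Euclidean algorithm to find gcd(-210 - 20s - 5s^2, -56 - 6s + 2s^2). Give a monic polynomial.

1

Euclidean algorithm in ℚ[s]:
  -5s^2 - 20s - 210 = (-5/2)(2s^2 - 6s - 56) + (-35s - 350)
  2s^2 - 6s - 56 = (-(2/35)s + 26/35)(-35s - 350) + (204)
  -35s - 350 = (-(35/204)s - 175/102)(204) + (0)
The last nonzero remainder is the constant 204, so the polynomials are coprime and gcd = 1.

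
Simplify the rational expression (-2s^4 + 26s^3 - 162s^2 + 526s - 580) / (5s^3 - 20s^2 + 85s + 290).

Repeated division with remainder:
  -2s^4 + 26s^3 - 162s^2 + 526s - 580 = (-(2/5)s + 18/5)(5s^3 - 20s^2 + 85s + 290) + (-56s^2 + 336s - 1624)
  5s^3 - 20s^2 + 85s + 290 = (-(5/56)s - 5/28)(-56s^2 + 336s - 1624) + (0)
Last nonzero remainder: -56s^2 + 336s - 1624. Dividing through by -56 gives the monic gcd s^2 - 6s + 29.
Cancel s^2 - 6s + 29 from numerator and denominator to get the reduced form.

(-2s^2 + 14s - 20)/(5s + 10)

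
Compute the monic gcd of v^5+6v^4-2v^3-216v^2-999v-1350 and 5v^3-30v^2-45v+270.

Apply the Euclidean algorithm:
  v^5+6v^4-2v^3-216v^2-999v-1350 = ((1/5)v^2+(12/5)v+79/5)(5v^3-30v^2-45v+270) + (312v^2-936v-5616)
  5v^3-30v^2-45v+270 = ((5/312)v-5/104)(312v^2-936v-5616) + (0)
Last nonzero remainder: 312v^2-936v-5616. Dividing through by 312 gives the monic gcd v^2-3v-18.

v^2-3v-18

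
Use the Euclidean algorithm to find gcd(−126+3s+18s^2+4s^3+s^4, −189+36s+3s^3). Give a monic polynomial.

21+3s+s^2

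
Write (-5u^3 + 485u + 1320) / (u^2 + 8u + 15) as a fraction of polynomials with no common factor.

Apply the Euclidean algorithm:
  -5u^3 + 485u + 1320 = (-5u + 40)(u^2 + 8u + 15) + (240u + 720)
  u^2 + 8u + 15 = ((1/240)u + 1/48)(240u + 720) + (0)
Last nonzero remainder: 240u + 720. Dividing through by 240 gives the monic gcd u + 3.
Cancel u + 3 from numerator and denominator to get the reduced form.

(-5u^2 + 15u + 440)/(u + 5)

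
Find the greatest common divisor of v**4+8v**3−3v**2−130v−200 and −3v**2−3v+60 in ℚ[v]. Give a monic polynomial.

v**2+v−20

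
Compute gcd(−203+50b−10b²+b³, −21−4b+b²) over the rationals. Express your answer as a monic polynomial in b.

Euclidean algorithm in ℚ[b]:
  b³−10b²+50b−203 = (b−6)(b²−4b−21) + (47b−329)
  b²−4b−21 = ((1/47)b+3/47)(47b−329) + (0)
Last nonzero remainder: 47b−329. Dividing through by 47 gives the monic gcd b−7.

−7+b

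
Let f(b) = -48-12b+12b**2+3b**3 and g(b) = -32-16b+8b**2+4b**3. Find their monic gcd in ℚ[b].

-4+b**2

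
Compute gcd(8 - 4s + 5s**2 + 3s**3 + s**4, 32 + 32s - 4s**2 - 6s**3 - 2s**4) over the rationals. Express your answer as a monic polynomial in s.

8 + 4s + s**2

Repeated division with remainder:
  s**4 + 3s**3 + 5s**2 - 4s + 8 = (-1/2)(-2s**4 - 6s**3 - 4s**2 + 32s + 32) + (3s**2 + 12s + 24)
  -2s**4 - 6s**3 - 4s**2 + 32s + 32 = (-(2/3)s**2 + (2/3)s + 4/3)(3s**2 + 12s + 24) + (0)
Last nonzero remainder: 3s**2 + 12s + 24. Dividing through by 3 gives the monic gcd s**2 + 4s + 8.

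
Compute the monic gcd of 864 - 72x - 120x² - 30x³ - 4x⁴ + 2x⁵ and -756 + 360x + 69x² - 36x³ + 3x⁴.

Apply the Euclidean algorithm:
  2x⁵ - 4x⁴ - 30x³ - 120x² - 72x + 864 = ((2/3)x + 20/3)(3x⁴ - 36x³ + 69x² + 360x - 756) + (164x³ - 820x² - 1968x + 5904)
  3x⁴ - 36x³ + 69x² + 360x - 756 = ((3/164)x - 21/164)(164x³ - 820x² - 1968x + 5904) + (0)
Last nonzero remainder: 164x³ - 820x² - 1968x + 5904. Dividing through by 164 gives the monic gcd x³ - 5x² - 12x + 36.

36 - 12x - 5x² + x³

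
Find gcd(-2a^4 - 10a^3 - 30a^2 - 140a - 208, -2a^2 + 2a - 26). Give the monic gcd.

a^2 - a + 13

Apply the Euclidean algorithm:
  -2a^4 - 10a^3 - 30a^2 - 140a - 208 = (a^2 + 6a + 8)(-2a^2 + 2a - 26) + (0)
Last nonzero remainder: -2a^2 + 2a - 26. Dividing through by -2 gives the monic gcd a^2 - a + 13.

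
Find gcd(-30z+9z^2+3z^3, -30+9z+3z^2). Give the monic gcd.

Euclidean algorithm in ℚ[z]:
  3z^3+9z^2-30z = (z)(3z^2+9z-30) + (0)
Last nonzero remainder: 3z^2+9z-30. Dividing through by 3 gives the monic gcd z^2+3z-10.

-10+3z+z^2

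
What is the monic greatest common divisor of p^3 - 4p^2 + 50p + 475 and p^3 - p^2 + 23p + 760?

p^2 - 9p + 95

By polynomial division,
  p^3 - 4p^2 + 50p + 475 = (p^3 - p^2 + 23p + 760) + (-3p^2 + 27p - 285)
  p^3 - p^2 + 23p + 760 = (-(1/3)p - 8/3)(-3p^2 + 27p - 285) + (0)
Last nonzero remainder: -3p^2 + 27p - 285. Dividing through by -3 gives the monic gcd p^2 - 9p + 95.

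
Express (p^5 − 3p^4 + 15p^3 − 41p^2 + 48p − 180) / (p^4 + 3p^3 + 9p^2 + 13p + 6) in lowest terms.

(p^3 − 4p^2 + 13p − 30)/(p^2 + 2p + 1)

By polynomial division,
  p^5 − 3p^4 + 15p^3 − 41p^2 + 48p − 180 = (p − 6)(p^4 + 3p^3 + 9p^2 + 13p + 6) + (24p^3 + 120p − 144)
  p^4 + 3p^3 + 9p^2 + 13p + 6 = ((1/24)p + 1/8)(24p^3 + 120p − 144) + (4p^2 + 4p + 24)
  24p^3 + 120p − 144 = (6p − 6)(4p^2 + 4p + 24) + (0)
Last nonzero remainder: 4p^2 + 4p + 24. Dividing through by 4 gives the monic gcd p^2 + p + 6.
Cancel p^2 + p + 6 from numerator and denominator to get the reduced form.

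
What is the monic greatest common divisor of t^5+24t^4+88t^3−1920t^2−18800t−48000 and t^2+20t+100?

t^2+20t+100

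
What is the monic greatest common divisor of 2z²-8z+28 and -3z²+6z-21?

Euclidean algorithm in ℚ[z]:
  2z²-8z+28 = (-2/3)(-3z²+6z-21) + (-4z+14)
  -3z²+6z-21 = ((3/4)z+9/8)(-4z+14) + (-147/4)
  -4z+14 = ((16/147)z-8/21)(-147/4) + (0)
The last nonzero remainder is the constant -147/4, so the polynomials are coprime and gcd = 1.

1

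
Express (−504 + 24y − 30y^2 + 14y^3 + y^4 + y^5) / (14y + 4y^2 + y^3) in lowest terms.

Euclidean algorithm in ℚ[y]:
  y^5 + y^4 + 14y^3 − 30y^2 + 24y − 504 = (y^2 − 3y + 12)(y^3 + 4y^2 + 14y) + (−36y^2 − 144y − 504)
  y^3 + 4y^2 + 14y = (−(1/36)y)(−36y^2 − 144y − 504) + (0)
Last nonzero remainder: −36y^2 − 144y − 504. Dividing through by −36 gives the monic gcd y^2 + 4y + 14.
Cancel y^2 + 4y + 14 from numerator and denominator to get the reduced form.

(−36 + 12y − 3y^2 + y^3)/(y)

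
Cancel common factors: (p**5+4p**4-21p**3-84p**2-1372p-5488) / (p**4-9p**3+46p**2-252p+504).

Repeated division with remainder:
  p**5+4p**4-21p**3-84p**2-1372p-5488 = (p+13)(p**4-9p**3+46p**2-252p+504) + (50p**3-430p**2+1400p-12040)
  p**4-9p**3+46p**2-252p+504 = ((1/50)p-1/125)(50p**3-430p**2+1400p-12040) + ((364/25)p**2+10192/25)
  50p**3-430p**2+1400p-12040 = ((625/182)p-5375/182)((364/25)p**2+10192/25) + (0)
Last nonzero remainder: (364/25)p**2+10192/25. Dividing through by 364/25 gives the monic gcd p**2+28.
Cancel p**2+28 from numerator and denominator to get the reduced form.

(p**3+4p**2-49p-196)/(p**2-9p+18)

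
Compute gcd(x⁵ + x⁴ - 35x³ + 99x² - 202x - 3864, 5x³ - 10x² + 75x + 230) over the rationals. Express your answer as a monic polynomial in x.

Apply the Euclidean algorithm:
  x⁵ + x⁴ - 35x³ + 99x² - 202x - 3864 = ((1/5)x² + (3/5)x - 44/5)(5x³ - 10x² + 75x + 230) + (-80x² + 320x - 1840)
  5x³ - 10x² + 75x + 230 = (-(1/16)x - 1/8)(-80x² + 320x - 1840) + (0)
Last nonzero remainder: -80x² + 320x - 1840. Dividing through by -80 gives the monic gcd x² - 4x + 23.

x² - 4x + 23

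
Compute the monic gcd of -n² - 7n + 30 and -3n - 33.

Repeated division with remainder:
  -n² - 7n + 30 = ((1/3)n - 4/3)(-3n - 33) + (-14)
  -3n - 33 = ((3/14)n + 33/14)(-14) + (0)
The last nonzero remainder is the constant -14, so the polynomials are coprime and gcd = 1.

1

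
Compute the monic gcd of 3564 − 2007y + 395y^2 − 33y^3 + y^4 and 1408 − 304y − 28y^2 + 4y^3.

Euclidean algorithm in ℚ[y]:
  y^4 − 33y^3 + 395y^2 − 2007y + 3564 = ((1/4)y − 13/2)(4y^3 − 28y^2 − 304y + 1408) + (289y^2 − 4335y + 12716)
  4y^3 − 28y^2 − 304y + 1408 = ((4/289)y + 32/289)(289y^2 − 4335y + 12716) + (0)
Last nonzero remainder: 289y^2 − 4335y + 12716. Dividing through by 289 gives the monic gcd y^2 − 15y + 44.

44 − 15y + y^2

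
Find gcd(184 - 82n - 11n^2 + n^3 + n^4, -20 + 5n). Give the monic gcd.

Euclidean algorithm in ℚ[n]:
  n^4 + n^3 - 11n^2 - 82n + 184 = ((1/5)n^3 + n^2 + (9/5)n - 46/5)(5n - 20) + (0)
Last nonzero remainder: 5n - 20. Dividing through by 5 gives the monic gcd n - 4.

-4 + n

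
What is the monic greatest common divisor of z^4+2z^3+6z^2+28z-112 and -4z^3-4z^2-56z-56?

Euclidean algorithm in ℚ[z]:
  z^4+2z^3+6z^2+28z-112 = (-(1/4)z-1/4)(-4z^3-4z^2-56z-56) + (-9z^2-126)
  -4z^3-4z^2-56z-56 = ((4/9)z+4/9)(-9z^2-126) + (0)
Last nonzero remainder: -9z^2-126. Dividing through by -9 gives the monic gcd z^2+14.

z^2+14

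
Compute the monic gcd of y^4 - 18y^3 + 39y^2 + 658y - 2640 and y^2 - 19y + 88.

y^2 - 19y + 88

By polynomial division,
  y^4 - 18y^3 + 39y^2 + 658y - 2640 = (y^2 + y - 30)(y^2 - 19y + 88) + (0)
The last nonzero remainder y^2 - 19y + 88 is already monic.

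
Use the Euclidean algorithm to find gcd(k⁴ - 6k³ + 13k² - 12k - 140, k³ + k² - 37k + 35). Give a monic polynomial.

k - 5

Repeated division with remainder:
  k⁴ - 6k³ + 13k² - 12k - 140 = (k - 7)(k³ + k² - 37k + 35) + (57k² - 306k + 105)
  k³ + k² - 37k + 35 = ((1/57)k + 121/1083)(57k² - 306k + 105) + (-(1680/361)k + 8400/361)
  57k² - 306k + 105 = (-(6859/560)k + 361/80)(-(1680/361)k + 8400/361) + (0)
Last nonzero remainder: -(1680/361)k + 8400/361. Dividing through by -1680/361 gives the monic gcd k - 5.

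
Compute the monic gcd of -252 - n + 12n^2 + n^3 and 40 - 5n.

Apply the Euclidean algorithm:
  n^3 + 12n^2 - n - 252 = (-(1/5)n^2 - 4n - 159/5)(-5n + 40) + (1020)
  -5n + 40 = (-(1/204)n + 2/51)(1020) + (0)
The last nonzero remainder is the constant 1020, so the polynomials are coprime and gcd = 1.

1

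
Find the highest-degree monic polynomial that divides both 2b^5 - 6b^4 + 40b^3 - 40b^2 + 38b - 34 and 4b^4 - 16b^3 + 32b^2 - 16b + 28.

b^2 + 1

Apply the Euclidean algorithm:
  2b^5 - 6b^4 + 40b^3 - 40b^2 + 38b - 34 = ((1/2)b + 1/2)(4b^4 - 16b^3 + 32b^2 - 16b + 28) + (32b^3 - 48b^2 + 32b - 48)
  4b^4 - 16b^3 + 32b^2 - 16b + 28 = ((1/8)b - 5/16)(32b^3 - 48b^2 + 32b - 48) + (13b^2 + 13)
  32b^3 - 48b^2 + 32b - 48 = ((32/13)b - 48/13)(13b^2 + 13) + (0)
Last nonzero remainder: 13b^2 + 13. Dividing through by 13 gives the monic gcd b^2 + 1.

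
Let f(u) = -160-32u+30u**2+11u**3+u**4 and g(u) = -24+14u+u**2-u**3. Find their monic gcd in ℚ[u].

Apply the Euclidean algorithm:
  u**4+11u**3+30u**2-32u-160 = (-u-12)(-u**3+u**2+14u-24) + (56u**2+112u-448)
  -u**3+u**2+14u-24 = (-(1/56)u+3/56)(56u**2+112u-448) + (0)
Last nonzero remainder: 56u**2+112u-448. Dividing through by 56 gives the monic gcd u**2+2u-8.

-8+2u+u**2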